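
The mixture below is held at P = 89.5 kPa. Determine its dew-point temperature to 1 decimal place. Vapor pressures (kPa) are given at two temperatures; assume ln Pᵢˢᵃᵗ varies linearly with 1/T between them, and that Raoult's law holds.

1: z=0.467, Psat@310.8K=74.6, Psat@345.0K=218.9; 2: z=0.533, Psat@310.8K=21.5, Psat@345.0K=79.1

Dew-point temperature: Σzᵢ·P/Pᵢˢᵃᵗ(T) = 1. Interpolate ln Pᵢˢᵃᵗ = aᵢ + bᵢ/T.
  T = 310.8 K: ΣzᵢP/Pᵢˢᵃᵗ = 2.7790
  T = 345.0 K: ΣzᵢP/Pᵢˢᵃᵗ = 0.7940
  T = 327.9 K: ΣzᵢP/Pᵢˢᵃᵗ = 1.4361
  T = 336.4 K: ΣzᵢP/Pᵢˢᵃᵗ = 1.0614
  T = 340.7 K: ΣzᵢP/Pᵢˢᵃᵗ = 0.9163
  T = 338.5 K: ΣzᵢP/Pᵢˢᵃᵗ = 0.9874
Interpolating between 336.4 K and 338.5 K gives T ≈ 338.1 K.

T = 338.1 K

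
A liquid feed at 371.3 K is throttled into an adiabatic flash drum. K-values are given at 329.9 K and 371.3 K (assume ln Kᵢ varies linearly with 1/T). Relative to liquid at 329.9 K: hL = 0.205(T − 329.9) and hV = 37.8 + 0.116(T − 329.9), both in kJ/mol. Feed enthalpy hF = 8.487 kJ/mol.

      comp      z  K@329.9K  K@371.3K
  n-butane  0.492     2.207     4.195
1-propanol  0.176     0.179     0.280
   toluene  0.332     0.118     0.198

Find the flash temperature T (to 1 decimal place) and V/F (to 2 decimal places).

T = 333.9 K, V/F = 0.20

Adiabatic flash: solve Rachford–Rice at each trial T, then check hF = ψ·hV(T) + (1−ψ)·hL(T).
  T = 329.9 K: K = (2.207, 0.179, 0.118), RR gives ψ = 0.151, H_out = 5.691 kJ/mol
  T = 371.3 K: K = (4.195, 0.280, 0.198), RR gives ψ = 0.476, H_out = 24.728 kJ/mol
  T = 350.6 K: K = (3.101, 0.227, 0.155), RR gives ψ = 0.358, H_out = 17.109 kJ/mol
  T = 340.2 K: K = (2.627, 0.202, 0.136), RR gives ψ = 0.272, H_out = 12.162 kJ/mol
  T = 335.0 K: K = (2.409, 0.190, 0.127), RR gives ψ = 0.217, H_out = 9.161 kJ/mol
  T = 332.4 K: K = (2.305, 0.184, 0.122), RR gives ψ = 0.185, H_out = 7.469 kJ/mol
  T = 333.7 K: K = (2.357, 0.187, 0.124), RR gives ψ = 0.202, H_out = 8.333 kJ/mol
Linear interpolation between T = 333.7 (H_out = 8.333) and T = 335.0 (H_out = 9.161) on hF = 8.487 gives T ≈ 333.9 K, at which ψ = 0.20.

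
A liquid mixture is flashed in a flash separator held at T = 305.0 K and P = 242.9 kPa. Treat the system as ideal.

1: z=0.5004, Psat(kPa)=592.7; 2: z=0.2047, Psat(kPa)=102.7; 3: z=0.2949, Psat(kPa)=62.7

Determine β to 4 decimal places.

Raoult's law: Kᵢ = Pᵢˢᵃᵗ/P = Pᵢˢᵃᵗ/242.9.
  K_1 = 592.7/242.9 = 2.440099, K_2 = 102.7/242.9 = 0.422808, K_3 = 62.7/242.9 = 0.258131
Let β = V/F and solve Σ zᵢ(Kᵢ−1)/(1+β(Kᵢ−1)) = 0.
Feasibility: ΣzᵢKᵢ = 1.3837, Σzᵢ/Kᵢ = 1.8317 — both > 1, two phases present.
Iterate (Newton) starting at β = 0.59:
  β = 0.5900: g = -0.17864, g' = -0.9735 → β = 0.4065
  β = 0.4065: g = -0.01307, g' = -0.8620 → β = 0.3913
Converged at β = 0.3913.

β = 0.3913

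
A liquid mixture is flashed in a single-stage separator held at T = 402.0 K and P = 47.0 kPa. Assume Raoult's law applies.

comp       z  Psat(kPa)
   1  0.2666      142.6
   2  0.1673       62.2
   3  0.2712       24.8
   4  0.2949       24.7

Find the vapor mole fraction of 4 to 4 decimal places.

y_4 = 0.1948

Raoult's law: Kᵢ = Pᵢˢᵃᵗ/P = Pᵢˢᵃᵗ/47.0.
  K_1 = 142.6/47.0 = 3.034043, K_2 = 62.2/47.0 = 1.323404, K_3 = 24.8/47.0 = 0.527660, K_4 = 24.7/47.0 = 0.525532
Newton iteration, V/F⁰ = 0.5:
  V/F = 0.5000: g = -0.03572, g' = -0.5019 → V/F = 0.4288
  V/F = 0.4288: g = 0.00086, g' = -0.5279 → V/F = 0.4304
Converged at V/F = 0.4305.
Compositions from xᵢ = zᵢ/(1+V/F(Kᵢ−1)), yᵢ = Kᵢxᵢ:
  1: x = 0.1421, y = 0.4313
  2: x = 0.1469, y = 0.1944
  3: x = 0.3404, y = 0.1796
  4: x = 0.3706, y = 0.1948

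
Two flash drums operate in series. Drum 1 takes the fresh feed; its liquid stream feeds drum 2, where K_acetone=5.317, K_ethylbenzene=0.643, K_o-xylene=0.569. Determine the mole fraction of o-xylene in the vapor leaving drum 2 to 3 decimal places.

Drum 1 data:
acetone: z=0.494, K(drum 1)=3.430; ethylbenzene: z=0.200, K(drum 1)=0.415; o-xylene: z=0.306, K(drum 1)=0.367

Drum 1:
Let ψ₁ = V/F and solve Σ zᵢ(Kᵢ−1)/(1+ψ₁(Kᵢ−1)) = 0.
g(0) = ΣzᵢKᵢ − 1 = 0.890 and g(1) = 1 − Σzᵢ/Kᵢ = -0.460, so a root lies in (0, 1).
Iterate (Newton) starting at ψ₁ = 0.5:
  ψ₁ = 0.500: g = 0.0932, g' = -0.994 → ψ₁ = 0.594
  ψ₁ = 0.594: g = 0.0018, g' = -0.964 → ψ₁ = 0.596
Converged at ψ₁ = 0.596.
Drum-1 compositions:
  acetone: x = 0.202, y = 0.692
  ethylbenzene: x = 0.307, y = 0.127
  o-xylene: x = 0.491, y = 0.180
Drum-2 feed = drum-1 liquid: z₂ = (0.2018, 0.3070, 0.4912).
Drum 2:
Rachford–Rice: g(ψ₂) = Σ zᵢ(Kᵢ−1)/(1+ψ₂(Kᵢ−1)) = 0.
Feasibility: ΣzᵢKᵢ = 1.550, Σzᵢ/Kᵢ = 1.379 — both > 1, two phases present.
Iterate (Newton) starting at ψ₂ = 0.5:
  ψ₂ = 0.500: g = -0.1274, g' = -0.583 → ψ₂ = 0.282
  ψ₂ = 0.282: g = 0.0305, g' = -0.933 → ψ₂ = 0.314
  ψ₂ = 0.314: g = 0.0014, g' = -0.849 → ψ₂ = 0.316
Converged at ψ₂ = 0.316.
  acetone: x = 0.085, y = 0.454
  ethylbenzene: x = 0.346, y = 0.222
  o-xylene: x = 0.569, y = 0.324

y_o-xylene (drum 2) = 0.324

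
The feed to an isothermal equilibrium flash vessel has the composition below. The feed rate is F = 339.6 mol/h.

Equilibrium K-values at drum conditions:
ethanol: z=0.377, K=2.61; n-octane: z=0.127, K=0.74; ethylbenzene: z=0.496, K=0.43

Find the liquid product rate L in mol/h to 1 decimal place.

Material balance + equilibrium reduce to Σ zᵢ(Kᵢ−1)/(1+ψ(Kᵢ−1)) = 0.
Feasibility: ΣzᵢKᵢ = 1.291, Σzᵢ/Kᵢ = 1.470 — both > 1, two phases present.
Newton iteration, ψ⁰ = 0.5:
  ψ = 0.500: g = -0.0971, g' = -0.627 → ψ = 0.345
  ψ = 0.345: g = 0.0020, g' = -0.664 → ψ = 0.348
Converged at ψ = 0.348.
Then V = ψ·F = 0.3480·339.6 = 118.2 mol/h and L = F − V = 221.4 mol/h.

L = 221.4 mol/h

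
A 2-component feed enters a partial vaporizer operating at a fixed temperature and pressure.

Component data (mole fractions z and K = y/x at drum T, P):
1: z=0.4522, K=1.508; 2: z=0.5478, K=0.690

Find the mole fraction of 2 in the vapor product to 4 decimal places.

Rachford–Rice: g(V/F) = Σ zᵢ(Kᵢ−1)/(1+V/F(Kᵢ−1)) = 0.
Feasibility: ΣzᵢKᵢ = 1.0599, Σzᵢ/Kᵢ = 1.0938 — both > 1, two phases present.
Binary case is linear: z₁(K₁−1)(1+V/F(K₂−1)) + z₂(K₂−1)(1+V/F(K₁−1)) = 0
⇒ V/F = [z₁(K₁−1)+z₂(K₂−1)] / [−(K₁−1)(K₂−1)] = 0.05990/0.15748 = 0.3804
Compositions from xᵢ = zᵢ/(1+V/F(Kᵢ−1)), yᵢ = Kᵢxᵢ:
  1: x = 0.3790, y = 0.5715
  2: x = 0.6210, y = 0.4285

y_2 = 0.4285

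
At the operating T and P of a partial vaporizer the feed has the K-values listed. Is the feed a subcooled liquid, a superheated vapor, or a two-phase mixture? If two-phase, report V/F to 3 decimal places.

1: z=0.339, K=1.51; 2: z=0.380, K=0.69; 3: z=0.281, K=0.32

ΣzᵢKᵢ = 0.864; Σzᵢ/Kᵢ = 1.653.
Since ΣzᵢKᵢ < 1 the mixture is below its bubble point — single liquid phase.

subcooled liquid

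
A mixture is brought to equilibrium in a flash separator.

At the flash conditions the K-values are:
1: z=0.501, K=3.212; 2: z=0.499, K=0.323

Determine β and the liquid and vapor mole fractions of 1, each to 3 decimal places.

Rachford–Rice: g(β) = Σ zᵢ(Kᵢ−1)/(1+β(Kᵢ−1)) = 0.
Check two-phase: ΣzᵢKᵢ = 1.770 > 1 and Σzᵢ/Kᵢ = 1.701 > 1, so g(0) = 0.770 > 0 and g(1) = -0.701 < 0.
Iterate (Newton) starting at β = 0.5:
  β = 0.500: g = 0.0155, g' = -1.075 → β = 0.514
Converged at β = 0.514.
Compositions from xᵢ = zᵢ/(1+β(Kᵢ−1)), yᵢ = Kᵢxᵢ:
  1: x = 0.234, y = 0.753
  2: x = 0.766, y = 0.247

β = 0.514, x_1 = 0.234, y_1 = 0.753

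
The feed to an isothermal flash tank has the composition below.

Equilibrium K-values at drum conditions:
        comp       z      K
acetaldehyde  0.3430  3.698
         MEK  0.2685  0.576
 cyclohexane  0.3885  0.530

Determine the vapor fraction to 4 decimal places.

Let ψ = V/F and solve Σ zᵢ(Kᵢ−1)/(1+ψ(Kᵢ−1)) = 0.
g(0) = ΣzᵢKᵢ − 1 = 0.6290 and g(1) = 1 − Σzᵢ/Kᵢ = -0.2919, so a root lies in (0, 1).
Newton–Raphson from ψ = 0.5:
  ψ = 0.5000: g = 0.01080, g' = -0.6769 → ψ = 0.5160
  ψ = 0.5160: g = 0.00010, g' = -0.6650 → ψ = 0.5161
Converged at ψ = 0.5161.

ψ = 0.5161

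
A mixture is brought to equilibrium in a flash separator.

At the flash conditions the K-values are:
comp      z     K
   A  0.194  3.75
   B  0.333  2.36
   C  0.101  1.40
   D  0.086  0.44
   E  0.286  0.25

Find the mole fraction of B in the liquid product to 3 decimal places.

x_B = 0.181

Rachford–Rice: g(V/F) = Σ zᵢ(Kᵢ−1)/(1+V/F(Kᵢ−1)) = 0.
Check two-phase: ΣzᵢKᵢ = 1.764 > 1 and Σzᵢ/Kᵢ = 1.604 > 1, so g(0) = 0.764 > 0 and g(1) = -0.604 < 0.
Newton–Raphson from V/F = 0.5:
  V/F = 0.500: g = 0.1178, g' = -0.953 → V/F = 0.624
  V/F = 0.624: g = -0.0030, g' = -1.021 → V/F = 0.621
Converged at V/F = 0.621.
Compositions from xᵢ = zᵢ/(1+V/F(Kᵢ−1)), yᵢ = Kᵢxᵢ:
  A: x = 0.072, y = 0.269
  B: x = 0.181, y = 0.426
  C: x = 0.081, y = 0.113
  D: x = 0.132, y = 0.058
  E: x = 0.535, y = 0.134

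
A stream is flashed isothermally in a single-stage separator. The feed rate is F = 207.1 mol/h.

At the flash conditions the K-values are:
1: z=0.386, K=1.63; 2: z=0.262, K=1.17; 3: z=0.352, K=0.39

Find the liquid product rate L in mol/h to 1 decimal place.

Rachford–Rice: g(V/F) = Σ zᵢ(Kᵢ−1)/(1+V/F(Kᵢ−1)) = 0.
Check two-phase: ΣzᵢKᵢ = 1.073 > 1 and Σzᵢ/Kᵢ = 1.363 > 1, so g(0) = 0.073 > 0 and g(1) = -0.363 < 0.
Newton iteration, V/F⁰ = 0.5:
  V/F = 0.500: g = -0.0830, g' = -0.366 → V/F = 0.273
  V/F = 0.273: g = -0.0077, g' = -0.307 → V/F = 0.248
Converged at V/F = 0.248.
Then V = V/F·F = 0.2482·207.1 = 51.4 mol/h and L = F − V = 155.7 mol/h.

L = 155.7 mol/h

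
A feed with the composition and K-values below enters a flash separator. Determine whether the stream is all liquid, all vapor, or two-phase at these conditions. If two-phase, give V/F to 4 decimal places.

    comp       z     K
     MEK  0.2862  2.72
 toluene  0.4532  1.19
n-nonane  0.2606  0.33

two-phase, V/F = 0.6496

ΣzᵢKᵢ = 1.4038; Σzᵢ/Kᵢ = 1.2758.
Both exceed 1, so a two-phase solution exists.
Let ψ = V/F and solve Σ zᵢ(Kᵢ−1)/(1+ψ(Kᵢ−1)) = 0.
Newton iteration, ψ⁰ = 0.37:
  ψ = 0.3700: g = 0.14912, g' = -0.5373 → ψ = 0.6475
  ψ = 0.6475: g = 0.00115, g' = -0.5675 → ψ = 0.6496
Converged at ψ = 0.6496.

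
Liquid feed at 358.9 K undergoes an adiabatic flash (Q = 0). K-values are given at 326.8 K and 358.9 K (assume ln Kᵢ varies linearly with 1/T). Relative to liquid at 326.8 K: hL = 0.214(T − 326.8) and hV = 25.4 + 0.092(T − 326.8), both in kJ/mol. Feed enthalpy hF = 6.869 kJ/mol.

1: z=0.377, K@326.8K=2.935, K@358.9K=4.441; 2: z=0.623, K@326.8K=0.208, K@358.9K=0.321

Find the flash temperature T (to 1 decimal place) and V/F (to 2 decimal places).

Adiabatic flash: solve Rachford–Rice at each trial T, then check hF = ψ·hV(T) + (1−ψ)·hL(T).
  T = 326.8 K: K = (2.935, 0.208), RR gives ψ = 0.154, H_out = 3.913 kJ/mol
  T = 358.9 K: K = (4.441, 0.321), RR gives ψ = 0.374, H_out = 14.908 kJ/mol
  T = 342.9 K: K = (3.648, 0.261), RR gives ψ = 0.275, H_out = 9.890 kJ/mol
  T = 334.9 K: K = (3.283, 0.234), RR gives ψ = 0.219, H_out = 7.084 kJ/mol
  T = 330.9 K: K = (3.108, 0.221), RR gives ψ = 0.188, H_out = 5.568 kJ/mol
  T = 332.9 K: K = (3.195, 0.227), RR gives ψ = 0.204, H_out = 6.337 kJ/mol
Linear interpolation between T = 332.9 (H_out = 6.337) and T = 334.9 (H_out = 7.084) on hF = 6.869 gives T ≈ 334.3 K, at which ψ = 0.21.

T = 334.3 K, V/F = 0.21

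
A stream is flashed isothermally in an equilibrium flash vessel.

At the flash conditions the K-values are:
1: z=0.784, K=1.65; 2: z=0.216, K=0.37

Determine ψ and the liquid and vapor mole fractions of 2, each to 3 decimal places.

Let ψ = V/F and solve Σ zᵢ(Kᵢ−1)/(1+ψ(Kᵢ−1)) = 0.
Feasibility: ΣzᵢKᵢ = 1.374, Σzᵢ/Kᵢ = 1.059 — both > 1, two phases present.
Binary case is linear: z₁(K₁−1)(1+ψ(K₂−1)) + z₂(K₂−1)(1+ψ(K₁−1)) = 0
⇒ ψ = [z₁(K₁−1)+z₂(K₂−1)] / [−(K₁−1)(K₂−1)] = 0.3735/0.4095 = 0.912
Compositions from xᵢ = zᵢ/(1+ψ(Kᵢ−1)), yᵢ = Kᵢxᵢ:
  1: x = 0.492, y = 0.812
  2: x = 0.508, y = 0.188

ψ = 0.912, x_2 = 0.508, y_2 = 0.188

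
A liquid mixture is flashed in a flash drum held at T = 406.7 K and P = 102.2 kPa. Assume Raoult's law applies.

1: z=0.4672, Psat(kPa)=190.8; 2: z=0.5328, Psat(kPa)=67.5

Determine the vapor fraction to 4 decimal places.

ψ = 0.7614

Raoult's law: Kᵢ = Pᵢˢᵃᵗ/P = Pᵢˢᵃᵗ/102.2.
  K_1 = 190.8/102.2 = 1.866928, K_2 = 67.5/102.2 = 0.660470
Binary case is linear: z₁(K₁−1)(1+ψ(K₂−1)) + z₂(K₂−1)(1+ψ(K₁−1)) = 0
⇒ ψ = [z₁(K₁−1)+z₂(K₂−1)] / [−(K₁−1)(K₂−1)] = 0.22413/0.29435 = 0.7614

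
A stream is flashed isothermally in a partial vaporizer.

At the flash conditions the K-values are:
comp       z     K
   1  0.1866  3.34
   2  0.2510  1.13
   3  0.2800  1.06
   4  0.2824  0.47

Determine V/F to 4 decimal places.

V/F = 0.6247

Newton–Raphson from V/F = 0.48:
  V/F = 0.4800: g = 0.05196, g' = -0.3741 → V/F = 0.6189
  V/F = 0.6189: g = 0.00202, g' = -0.3507 → V/F = 0.6247
Converged at V/F = 0.6247.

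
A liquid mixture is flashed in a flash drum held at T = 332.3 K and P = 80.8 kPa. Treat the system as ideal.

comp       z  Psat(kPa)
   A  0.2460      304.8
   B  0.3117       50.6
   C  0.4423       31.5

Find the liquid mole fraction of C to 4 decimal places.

Raoult's law: Kᵢ = Pᵢˢᵃᵗ/P = Pᵢˢᵃᵗ/80.8.
  K_A = 304.8/80.8 = 3.772277, K_B = 50.6/80.8 = 0.626238, K_C = 31.5/80.8 = 0.389851
Material balance + equilibrium reduce to Σ zᵢ(Kᵢ−1)/(1+β(Kᵢ−1)) = 0.
g(0) = ΣzᵢKᵢ − 1 = 0.2956 and g(1) = 1 − Σzᵢ/Kᵢ = -0.6975, so a root lies in (0, 1).
Newton–Raphson from β = 0.5:
  β = 0.5000: g = -0.24581, g' = -0.7389 → β = 0.1673
  β = 0.1673: g = 0.04105, g' = -1.1361 → β = 0.2035
  β = 0.2035: g = 0.00183, g' = -1.0385 → β = 0.2052
Converged at β = 0.2052.
Compositions from xᵢ = zᵢ/(1+β(Kᵢ−1)), yᵢ = Kᵢxᵢ:
  A: x = 0.1568, y = 0.5915
  B: x = 0.3376, y = 0.2114
  C: x = 0.5056, y = 0.1971

x_C = 0.5056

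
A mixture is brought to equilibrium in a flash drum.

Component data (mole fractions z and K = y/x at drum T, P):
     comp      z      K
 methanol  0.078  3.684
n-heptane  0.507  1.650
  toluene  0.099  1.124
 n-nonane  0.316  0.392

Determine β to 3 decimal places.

β = 0.653

Let β = V/F and solve Σ zᵢ(Kᵢ−1)/(1+β(Kᵢ−1)) = 0.
Check two-phase: ΣzᵢKᵢ = 1.359 > 1 and Σzᵢ/Kᵢ = 1.223 > 1, so g(0) = 0.359 > 0 and g(1) = -0.223 < 0.
Iterate (Newton) starting at β = 0.4:
  β = 0.400: g = 0.1203, g' = -0.471 → β = 0.656
  β = 0.656: g = -0.0011, g' = -0.503 → β = 0.653
Converged at β = 0.653.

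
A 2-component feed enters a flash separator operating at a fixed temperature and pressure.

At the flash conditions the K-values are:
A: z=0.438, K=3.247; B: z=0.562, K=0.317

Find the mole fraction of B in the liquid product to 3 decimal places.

Newton iteration, β⁰ = 0.5:
  β = 0.500: g = -0.1194, g' = -1.095 → β = 0.391
Converged at β = 0.391.
Compositions from xᵢ = zᵢ/(1+β(Kᵢ−1)), yᵢ = Kᵢxᵢ:
  A: x = 0.233, y = 0.757
  B: x = 0.767, y = 0.243

x_B = 0.767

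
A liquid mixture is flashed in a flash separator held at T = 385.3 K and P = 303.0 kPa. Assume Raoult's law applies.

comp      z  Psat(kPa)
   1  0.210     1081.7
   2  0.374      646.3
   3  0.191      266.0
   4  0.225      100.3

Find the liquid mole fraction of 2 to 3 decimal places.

x_2 = 0.189

Raoult's law: Kᵢ = Pᵢˢᵃᵗ/P = Pᵢˢᵃᵗ/303.0.
  K_1 = 1081.7/303.0 = 3.56997, K_2 = 646.3/303.0 = 2.13300, K_3 = 266.0/303.0 = 0.87789, K_4 = 100.3/303.0 = 0.33102
Iterate (Newton) starting at ψ = 0.56:
  ψ = 0.560: g = 0.2148, g' = -0.674 → ψ = 0.879
  ψ = 0.879: g = -0.0135, g' = -0.848 → ψ = 0.863
Converged at ψ = 0.863.
Compositions from xᵢ = zᵢ/(1+ψ(Kᵢ−1)), yᵢ = Kᵢxᵢ:
  1: x = 0.065, y = 0.233
  2: x = 0.189, y = 0.403
  3: x = 0.213, y = 0.187
  4: x = 0.532, y = 0.176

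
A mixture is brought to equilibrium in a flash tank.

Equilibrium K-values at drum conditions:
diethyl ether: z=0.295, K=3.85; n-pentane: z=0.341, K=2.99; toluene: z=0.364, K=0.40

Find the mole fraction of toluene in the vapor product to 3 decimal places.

Material balance + equilibrium reduce to Σ zᵢ(Kᵢ−1)/(1+β(Kᵢ−1)) = 0.
Check two-phase: ΣzᵢKᵢ = 2.301 > 1 and Σzᵢ/Kᵢ = 1.101 > 1, so g(0) = 1.301 > 0 and g(1) = -0.101 < 0.
Newton–Raphson from β = 0.5:
  β = 0.500: g = 0.3748, g' = -1.014 → β = 0.870
  β = 0.870: g = 0.0336, g' = -0.952 → β = 0.905
  β = 0.905: g = -0.0006, g' = -0.986 → β = 0.904
Converged at β = 0.904.
Compositions from xᵢ = zᵢ/(1+β(Kᵢ−1)), yᵢ = Kᵢxᵢ:
  diethyl ether: x = 0.082, y = 0.318
  n-pentane: x = 0.122, y = 0.364
  toluene: x = 0.796, y = 0.318

y_toluene = 0.318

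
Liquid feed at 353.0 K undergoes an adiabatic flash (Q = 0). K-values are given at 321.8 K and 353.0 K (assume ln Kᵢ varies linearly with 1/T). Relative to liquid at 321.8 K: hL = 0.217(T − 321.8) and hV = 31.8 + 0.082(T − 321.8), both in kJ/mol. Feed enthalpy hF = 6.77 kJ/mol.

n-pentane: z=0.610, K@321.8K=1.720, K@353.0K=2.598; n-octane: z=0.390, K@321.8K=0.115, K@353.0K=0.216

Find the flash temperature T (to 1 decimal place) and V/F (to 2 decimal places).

T = 324.4 K, V/F = 0.20

Adiabatic flash: solve Rachford–Rice at each trial T, then check hF = ψ·hV(T) + (1−ψ)·hL(T).
  T = 321.8 K: K = (1.720, 0.115), RR gives ψ = 0.148, H_out = 4.694 kJ/mol
  T = 353.0 K: K = (2.598, 0.216), RR gives ψ = 0.534, H_out = 21.503 kJ/mol
  T = 337.4 K: K = (2.134, 0.160), RR gives ψ = 0.382, H_out = 14.736 kJ/mol
  T = 329.6 K: K = (1.921, 0.136), RR gives ψ = 0.283, H_out = 10.382 kJ/mol
  T = 325.7 K: K = (1.819, 0.125), RR gives ψ = 0.221, H_out = 7.760 kJ/mol
  T = 323.8 K: K = (1.770, 0.120), RR gives ψ = 0.187, H_out = 6.331 kJ/mol
Linear interpolation between T = 323.8 (H_out = 6.331) and T = 325.7 (H_out = 7.760) on hF = 6.77 gives T ≈ 324.4 K, at which ψ = 0.20.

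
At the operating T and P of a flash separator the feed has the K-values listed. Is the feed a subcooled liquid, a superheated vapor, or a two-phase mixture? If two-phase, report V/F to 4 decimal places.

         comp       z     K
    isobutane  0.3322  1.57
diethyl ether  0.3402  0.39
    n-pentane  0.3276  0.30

ΣzᵢKᵢ = 0.7525; Σzᵢ/Kᵢ = 2.1759.
Since ΣzᵢKᵢ < 1 the mixture is below its bubble point — single liquid phase.

subcooled liquid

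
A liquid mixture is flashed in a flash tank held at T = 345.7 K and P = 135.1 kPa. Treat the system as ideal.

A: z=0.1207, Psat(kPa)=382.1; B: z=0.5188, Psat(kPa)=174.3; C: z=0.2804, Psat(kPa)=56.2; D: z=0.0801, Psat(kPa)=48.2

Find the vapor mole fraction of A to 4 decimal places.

Raoult's law: Kᵢ = Pᵢˢᵃᵗ/P = Pᵢˢᵃᵗ/135.1.
  K_A = 382.1/135.1 = 2.828275, K_B = 174.3/135.1 = 1.290155, K_C = 56.2/135.1 = 0.415988, K_D = 48.2/135.1 = 0.356773
Let β = V/F and solve Σ zᵢ(Kᵢ−1)/(1+β(Kᵢ−1)) = 0.
Check two-phase: ΣzᵢKᵢ = 1.1559 > 1 and Σzᵢ/Kᵢ = 1.3434 > 1, so g(0) = 0.1559 > 0 and g(1) = -0.3434 < 0.
Newton iteration, β⁰ = 0.55:
  β = 0.5500: g = -0.08113, g' = -0.4197 → β = 0.3567
  β = 0.3567: g = -0.00373, g' = -0.3921 → β = 0.3472
Converged at β = 0.3472.
Compositions from xᵢ = zᵢ/(1+β(Kᵢ−1)), yᵢ = Kᵢxᵢ:
  A: x = 0.0738, y = 0.2088
  B: x = 0.4713, y = 0.6081
  C: x = 0.3517, y = 0.1463
  D: x = 0.1031, y = 0.0368

y_A = 0.2088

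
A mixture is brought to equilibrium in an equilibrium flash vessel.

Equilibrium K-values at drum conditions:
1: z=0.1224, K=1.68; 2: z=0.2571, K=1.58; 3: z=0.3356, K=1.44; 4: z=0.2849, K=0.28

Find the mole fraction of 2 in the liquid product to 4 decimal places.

Newton–Raphson from V/F = 0.5:
  V/F = 0.5000: g = -0.02177, g' = -0.4877 → V/F = 0.4554
  V/F = 0.4554: g = -0.00066, g' = -0.4591 → V/F = 0.4539
Converged at V/F = 0.4539.
Compositions from xᵢ = zᵢ/(1+V/F(Kᵢ−1)), yᵢ = Kᵢxᵢ:
  1: x = 0.0935, y = 0.1571
  2: x = 0.2035, y = 0.3216
  3: x = 0.2797, y = 0.4028
  4: x = 0.4232, y = 0.1185

x_2 = 0.2035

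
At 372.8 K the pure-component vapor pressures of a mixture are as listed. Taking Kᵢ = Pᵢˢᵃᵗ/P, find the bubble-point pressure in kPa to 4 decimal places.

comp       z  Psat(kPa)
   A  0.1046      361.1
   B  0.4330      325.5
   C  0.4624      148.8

Pbub = 247.5177 kPa

At the bubble point ψ → 0, so ΣzᵢKᵢ = 1 with Kᵢ = Pᵢˢᵃᵗ/P ⇒ P = ΣzᵢPᵢˢᵃᵗ.
P = 0.1046·361.1 + 0.4330·325.5 + 0.4624·148.8 = 247.5177 kPa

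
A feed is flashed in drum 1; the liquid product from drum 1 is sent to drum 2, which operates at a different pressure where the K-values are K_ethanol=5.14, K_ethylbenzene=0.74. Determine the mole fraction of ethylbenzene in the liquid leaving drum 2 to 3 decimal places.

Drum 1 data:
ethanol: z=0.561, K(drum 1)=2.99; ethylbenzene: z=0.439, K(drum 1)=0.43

x_ethylbenzene (drum 2) = 0.941

Drum 1:
Binary case is linear: z₁(K₁−1)(1+ψ₁(K₂−1)) + z₂(K₂−1)(1+ψ₁(K₁−1)) = 0
⇒ ψ₁ = [z₁(K₁−1)+z₂(K₂−1)] / [−(K₁−1)(K₂−1)] = 0.8662/1.1343 = 0.764
Drum-1 compositions:
  ethanol: x = 0.223, y = 0.666
  ethylbenzene: x = 0.777, y = 0.334
Drum-2 feed = drum-1 liquid: z₂ = (0.2227, 0.7773).
Drum 2:
Let ψ₂ = V/F and solve Σ zᵢ(Kᵢ−1)/(1+ψ₂(Kᵢ−1)) = 0.
g(0) = ΣzᵢKᵢ − 1 = 0.720 and g(1) = 1 − Σzᵢ/Kᵢ = -0.094, so a root lies in (0, 1).
Binary case is linear: z₁(K₁−1)(1+ψ₂(K₂−1)) + z₂(K₂−1)(1+ψ₂(K₁−1)) = 0
⇒ ψ₂ = [z₁(K₁−1)+z₂(K₂−1)] / [−(K₁−1)(K₂−1)] = 0.7197/1.0764 = 0.669
  ethanol: x = 0.059, y = 0.304
  ethylbenzene: x = 0.941, y = 0.696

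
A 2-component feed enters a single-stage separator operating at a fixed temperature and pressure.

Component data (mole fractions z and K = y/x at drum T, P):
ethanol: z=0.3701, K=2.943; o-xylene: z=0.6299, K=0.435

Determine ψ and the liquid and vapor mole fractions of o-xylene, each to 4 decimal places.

Let ψ = V/F and solve Σ zᵢ(Kᵢ−1)/(1+ψ(Kᵢ−1)) = 0.
g(0) = ΣzᵢKᵢ − 1 = 0.3632 and g(1) = 1 − Σzᵢ/Kᵢ = -0.5738, so a root lies in (0, 1).
Iterate (Newton) starting at ψ = 0.5:
  ψ = 0.5000: g = -0.13127, g' = -0.7501 → ψ = 0.3250
  ψ = 0.3250: g = 0.00483, g' = -0.8266 → ψ = 0.3308
  ψ = 0.3308: g = 0.00001, g' = -0.8219 → ψ = 0.3309
Converged at ψ = 0.3309.
Compositions from xᵢ = zᵢ/(1+ψ(Kᵢ−1)), yᵢ = Kᵢxᵢ:
  ethanol: x = 0.2253, y = 0.6630
  o-xylene: x = 0.7747, y = 0.3370

ψ = 0.3309, x_o-xylene = 0.7747, y_o-xylene = 0.3370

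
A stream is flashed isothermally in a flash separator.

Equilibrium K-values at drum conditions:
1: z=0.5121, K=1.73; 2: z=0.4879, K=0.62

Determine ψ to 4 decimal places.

Let ψ = V/F and solve Σ zᵢ(Kᵢ−1)/(1+ψ(Kᵢ−1)) = 0.
g(0) = ΣzᵢKᵢ − 1 = 0.1884 and g(1) = 1 − Σzᵢ/Kᵢ = -0.0829, so a root lies in (0, 1).
Binary case is linear: z₁(K₁−1)(1+ψ(K₂−1)) + z₂(K₂−1)(1+ψ(K₁−1)) = 0
⇒ ψ = [z₁(K₁−1)+z₂(K₂−1)] / [−(K₁−1)(K₂−1)] = 0.18843/0.27740 = 0.6793

ψ = 0.6793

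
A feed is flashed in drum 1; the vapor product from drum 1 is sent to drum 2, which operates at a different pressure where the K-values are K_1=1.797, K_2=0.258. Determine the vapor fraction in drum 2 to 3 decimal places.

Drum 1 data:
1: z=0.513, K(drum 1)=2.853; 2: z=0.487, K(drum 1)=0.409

Drum 1:
Binary case is linear: z₁(K₁−1)(1+ψ₁(K₂−1)) + z₂(K₂−1)(1+ψ₁(K₁−1)) = 0
⇒ ψ₁ = [z₁(K₁−1)+z₂(K₂−1)] / [−(K₁−1)(K₂−1)] = 0.6628/1.0951 = 0.605
Drum-1 compositions:
  1: x = 0.242, y = 0.690
  2: x = 0.758, y = 0.310
Drum-2 feed = drum-1 vapor: z₂ = (0.6899, 0.3101).
Drum 2:
Binary case is linear: z₁(K₁−1)(1+ψ₂(K₂−1)) + z₂(K₂−1)(1+ψ₂(K₁−1)) = 0
⇒ ψ₂ = [z₁(K₁−1)+z₂(K₂−1)] / [−(K₁−1)(K₂−1)] = 0.3198/0.5914 = 0.541
  1: x = 0.482, y = 0.866
  2: x = 0.518, y = 0.134

V/F (drum 2) = 0.541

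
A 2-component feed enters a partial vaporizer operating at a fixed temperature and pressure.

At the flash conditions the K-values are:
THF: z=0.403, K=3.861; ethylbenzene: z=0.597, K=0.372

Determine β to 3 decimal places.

β = 0.433

Rachford–Rice: g(β) = Σ zᵢ(Kᵢ−1)/(1+β(Kᵢ−1)) = 0.
g(0) = ΣzᵢKᵢ − 1 = 0.778 and g(1) = 1 − Σzᵢ/Kᵢ = -0.709, so a root lies in (0, 1).
Iterate (Newton) starting at β = 0.38:
  β = 0.380: g = 0.0600, g' = -1.163 → β = 0.432
  β = 0.432: g = 0.0016, g' = -1.104 → β = 0.433
Converged at β = 0.433.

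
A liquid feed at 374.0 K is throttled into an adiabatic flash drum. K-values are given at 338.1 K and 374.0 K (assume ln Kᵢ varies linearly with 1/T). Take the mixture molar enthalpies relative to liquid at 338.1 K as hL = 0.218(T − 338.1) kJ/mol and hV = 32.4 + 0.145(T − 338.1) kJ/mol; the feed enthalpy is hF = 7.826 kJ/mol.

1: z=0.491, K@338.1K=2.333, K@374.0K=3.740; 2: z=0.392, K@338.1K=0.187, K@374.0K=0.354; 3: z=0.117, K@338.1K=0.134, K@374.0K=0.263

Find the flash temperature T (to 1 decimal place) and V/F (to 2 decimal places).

T = 339.7 K, V/F = 0.23

Adiabatic flash: solve Rachford–Rice at each trial T, then check hF = ψ·hV(T) + (1−ψ)·hL(T).
  T = 338.1 K: K = (2.333, 0.187, 0.134), RR gives ψ = 0.213, H_out = 6.904 kJ/mol
  T = 374.0 K: K = (3.740, 0.354, 0.263), RR gives ψ = 0.549, H_out = 24.175 kJ/mol
  T = 356.1 K: K = (2.991, 0.262, 0.191), RR gives ψ = 0.395, H_out = 16.193 kJ/mol
  T = 347.1 K: K = (2.650, 0.222, 0.161), RR gives ψ = 0.311, H_out = 11.845 kJ/mol
  T = 342.6 K: K = (2.489, 0.204, 0.147), RR gives ψ = 0.265, H_out = 9.474 kJ/mol
  T = 340.4 K: K = (2.412, 0.196, 0.141), RR gives ψ = 0.240, H_out = 8.246 kJ/mol
Linear interpolation between T = 338.1 (H_out = 6.904) and T = 340.4 (H_out = 8.246) on hF = 7.826 gives T ≈ 339.7 K, at which ψ = 0.23.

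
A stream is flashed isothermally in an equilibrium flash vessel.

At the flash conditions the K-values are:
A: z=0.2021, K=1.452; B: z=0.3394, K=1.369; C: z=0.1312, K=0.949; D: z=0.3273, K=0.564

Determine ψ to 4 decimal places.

ψ = 0.4433

Let ψ = V/F and solve Σ zᵢ(Kᵢ−1)/(1+ψ(Kᵢ−1)) = 0.
Check two-phase: ΣzᵢKᵢ = 1.0672 > 1 and Σzᵢ/Kᵢ = 1.1057 > 1, so g(0) = 0.0672 > 0 and g(1) = -0.1057 < 0.
Newton–Raphson from ψ = 0.5:
  ψ = 0.5000: g = -0.00911, g' = -0.1625 → ψ = 0.4439
  ψ = 0.4439: g = -0.00011, g' = -0.1588 → ψ = 0.4433
Converged at ψ = 0.4433.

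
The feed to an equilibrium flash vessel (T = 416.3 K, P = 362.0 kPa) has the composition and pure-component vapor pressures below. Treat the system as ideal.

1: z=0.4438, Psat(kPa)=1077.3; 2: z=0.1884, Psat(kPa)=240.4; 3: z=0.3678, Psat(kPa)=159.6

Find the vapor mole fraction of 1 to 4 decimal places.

Raoult's law: Kᵢ = Pᵢˢᵃᵗ/P = Pᵢˢᵃᵗ/362.0.
  K_1 = 1077.3/362.0 = 2.975967, K_2 = 240.4/362.0 = 0.664088, K_3 = 159.6/362.0 = 0.440884
Rachford–Rice: g(V/F) = Σ zᵢ(Kᵢ−1)/(1+V/F(Kᵢ−1)) = 0.
Feasibility: ΣzᵢKᵢ = 1.6080, Σzᵢ/Kᵢ = 1.2671 — both > 1, two phases present.
Newton–Raphson from V/F = 0.6:
  V/F = 0.6000: g = 0.01252, g' = -0.6565 → V/F = 0.6191
Converged at V/F = 0.6191.
Compositions from xᵢ = zᵢ/(1+V/F(Kᵢ−1)), yᵢ = Kᵢxᵢ:
  1: x = 0.1996, y = 0.5940
  2: x = 0.2379, y = 0.1580
  3: x = 0.5625, y = 0.2480

y_1 = 0.5940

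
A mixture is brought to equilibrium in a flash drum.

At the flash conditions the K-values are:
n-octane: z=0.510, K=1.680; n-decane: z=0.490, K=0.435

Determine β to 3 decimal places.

Rachford–Rice: g(β) = Σ zᵢ(Kᵢ−1)/(1+β(Kᵢ−1)) = 0.
Feasibility: ΣzᵢKᵢ = 1.070, Σzᵢ/Kᵢ = 1.430 — both > 1, two phases present.
Newton–Raphson from β = 0.5:
  β = 0.500: g = -0.1270, g' = -0.435 → β = 0.208
  β = 0.208: g = -0.0099, g' = -0.382 → β = 0.182
Converged at β = 0.182.

β = 0.182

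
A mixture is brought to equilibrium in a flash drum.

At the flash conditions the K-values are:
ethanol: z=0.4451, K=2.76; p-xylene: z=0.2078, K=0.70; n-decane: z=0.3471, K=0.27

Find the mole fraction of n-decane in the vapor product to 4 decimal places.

y_n-decane = 0.1374

Rachford–Rice: g(V/F) = Σ zᵢ(Kᵢ−1)/(1+V/F(Kᵢ−1)) = 0.
Feasibility: ΣzᵢKᵢ = 1.4677, Σzᵢ/Kᵢ = 1.7437 — both > 1, two phases present.
Newton–Raphson from V/F = 0.5:
  V/F = 0.5000: g = -0.05568, g' = -0.8747 → V/F = 0.4363
  V/F = 0.4363: g = -0.00045, g' = -0.8642 → V/F = 0.4358
Converged at V/F = 0.4358.
Compositions from xᵢ = zᵢ/(1+V/F(Kᵢ−1)), yᵢ = Kᵢxᵢ:
  ethanol: x = 0.2519, y = 0.6952
  p-xylene: x = 0.2391, y = 0.1673
  n-decane: x = 0.5091, y = 0.1374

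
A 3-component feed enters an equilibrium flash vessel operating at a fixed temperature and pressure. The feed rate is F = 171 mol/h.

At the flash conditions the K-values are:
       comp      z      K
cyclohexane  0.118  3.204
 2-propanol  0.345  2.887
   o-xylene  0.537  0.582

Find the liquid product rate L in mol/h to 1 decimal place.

L = 28.4 mol/h

Material balance + equilibrium reduce to Σ zᵢ(Kᵢ−1)/(1+β(Kᵢ−1)) = 0.
Check two-phase: ΣzᵢKᵢ = 1.687 > 1 and Σzᵢ/Kᵢ = 1.079 > 1, so g(0) = 0.687 > 0 and g(1) = -0.079 < 0.
Newton iteration, β⁰ = 0.64:
  β = 0.640: g = 0.0963, g' = -0.526 → β = 0.823
  β = 0.823: g = 0.0051, g' = -0.479 → β = 0.834
Converged at β = 0.834.
Then V = β·F = 0.8340·171 = 142.6 mol/h and L = F − V = 28.4 mol/h.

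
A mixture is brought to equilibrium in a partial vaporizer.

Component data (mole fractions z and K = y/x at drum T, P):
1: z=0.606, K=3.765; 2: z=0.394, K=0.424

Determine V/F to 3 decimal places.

V/F = 0.910

Rachford–Rice: g(V/F) = Σ zᵢ(Kᵢ−1)/(1+V/F(Kᵢ−1)) = 0.
Feasibility: ΣzᵢKᵢ = 2.449, Σzᵢ/Kᵢ = 1.090 — both > 1, two phases present.
Iterate (Newton) starting at V/F = 0.5:
  V/F = 0.500: g = 0.3845, g' = -1.074 → V/F = 0.858
  V/F = 0.858: g = 0.0481, g' = -0.918 → V/F = 0.910
Converged at V/F = 0.910.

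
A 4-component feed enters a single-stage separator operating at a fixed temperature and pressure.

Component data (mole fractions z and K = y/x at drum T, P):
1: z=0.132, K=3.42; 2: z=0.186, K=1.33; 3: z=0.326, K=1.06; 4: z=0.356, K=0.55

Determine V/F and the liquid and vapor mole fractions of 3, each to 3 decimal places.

V/F = 0.533, x_3 = 0.316, y_3 = 0.335

Newton–Raphson from V/F = 0.69:
  V/F = 0.690: g = -0.0439, g' = -0.275 → V/F = 0.530
  V/F = 0.530: g = 0.0007, g' = -0.288 → V/F = 0.533
Converged at V/F = 0.533.
Compositions from xᵢ = zᵢ/(1+V/F(Kᵢ−1)), yᵢ = Kᵢxᵢ:
  1: x = 0.058, y = 0.197
  2: x = 0.158, y = 0.210
  3: x = 0.316, y = 0.335
  4: x = 0.468, y = 0.258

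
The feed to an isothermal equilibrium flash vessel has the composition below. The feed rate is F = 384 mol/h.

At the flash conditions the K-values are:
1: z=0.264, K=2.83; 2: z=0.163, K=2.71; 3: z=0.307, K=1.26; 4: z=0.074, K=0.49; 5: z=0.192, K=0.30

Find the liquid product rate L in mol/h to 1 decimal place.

L = 71.7 mol/h

Newton–Raphson from ψ = 0.7:
  ψ = 0.700: g = 0.0840, g' = -0.692 → ψ = 0.821
  ψ = 0.821: g = -0.0065, g' = -0.815 → ψ = 0.813
Converged at ψ = 0.813.
Then V = ψ·F = 0.8134·384 = 312.3 mol/h and L = F − V = 71.7 mol/h.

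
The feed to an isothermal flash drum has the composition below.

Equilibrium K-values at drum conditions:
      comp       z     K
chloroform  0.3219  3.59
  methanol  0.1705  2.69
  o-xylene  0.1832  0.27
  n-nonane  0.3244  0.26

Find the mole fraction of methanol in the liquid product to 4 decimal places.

Material balance + equilibrium reduce to Σ zᵢ(Kᵢ−1)/(1+V/F(Kᵢ−1)) = 0.
Feasibility: ΣzᵢKᵢ = 1.7481, Σzᵢ/Kᵢ = 2.0793 — both > 1, two phases present.
Iterate (Newton) starting at V/F = 0.5:
  V/F = 0.5000: g = -0.07220, g' = -1.2427 → V/F = 0.4419
  V/F = 0.4419: g = -0.00040, g' = -1.2341 → V/F = 0.4416
Converged at V/F = 0.4416.
Compositions from xᵢ = zᵢ/(1+V/F(Kᵢ−1)), yᵢ = Kᵢxᵢ:
  chloroform: x = 0.1502, y = 0.5391
  methanol: x = 0.0976, y = 0.2626
  o-xylene: x = 0.2703, y = 0.0730
  n-nonane: x = 0.4819, y = 0.1253

x_methanol = 0.0976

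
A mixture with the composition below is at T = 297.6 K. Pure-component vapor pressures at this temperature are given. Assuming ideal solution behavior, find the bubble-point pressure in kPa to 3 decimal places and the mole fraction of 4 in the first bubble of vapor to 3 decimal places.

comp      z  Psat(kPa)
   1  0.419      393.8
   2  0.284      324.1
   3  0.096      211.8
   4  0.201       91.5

Pbub = 295.771 kPa, y_4 = 0.062

At the bubble point ψ → 0, so ΣzᵢKᵢ = 1 with Kᵢ = Pᵢˢᵃᵗ/P ⇒ P = ΣzᵢPᵢˢᵃᵗ.
P = 0.419·393.8 + 0.284·324.1 + 0.096·211.8 + 0.201·91.5 = 295.771 kPa
yᵢ = zᵢPᵢˢᵃᵗ/P ⇒ y_4 = 0.201·91.5/295.771 = 0.062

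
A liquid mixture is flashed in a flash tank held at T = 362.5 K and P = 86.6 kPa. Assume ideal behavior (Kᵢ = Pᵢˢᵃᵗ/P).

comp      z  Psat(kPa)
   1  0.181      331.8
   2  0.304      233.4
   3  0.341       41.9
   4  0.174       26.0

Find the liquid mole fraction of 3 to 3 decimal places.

Raoult's law: Kᵢ = Pᵢˢᵃᵗ/P = Pᵢˢᵃᵗ/86.6.
  K_1 = 331.8/86.6 = 3.83141, K_2 = 233.4/86.6 = 2.69515, K_3 = 41.9/86.6 = 0.48383, K_4 = 26.0/86.6 = 0.30023
Rachford–Rice: g(ψ) = Σ zᵢ(Kᵢ−1)/(1+ψ(Kᵢ−1)) = 0.
Check two-phase: ΣzᵢKᵢ = 1.730 > 1 and Σzᵢ/Kᵢ = 1.444 > 1, so g(0) = 0.730 > 0 and g(1) = -0.444 < 0.
Newton–Raphson from ψ = 0.5:
  ψ = 0.500: g = 0.0665, g' = -0.871 → ψ = 0.576
  ψ = 0.576: g = 0.0008, g' = -0.856 → ψ = 0.577
Converged at ψ = 0.577.
Compositions from xᵢ = zᵢ/(1+ψ(Kᵢ−1)), yᵢ = Kᵢxᵢ:
  1: x = 0.069, y = 0.263
  2: x = 0.154, y = 0.414
  3: x = 0.486, y = 0.235
  4: x = 0.292, y = 0.088

x_3 = 0.486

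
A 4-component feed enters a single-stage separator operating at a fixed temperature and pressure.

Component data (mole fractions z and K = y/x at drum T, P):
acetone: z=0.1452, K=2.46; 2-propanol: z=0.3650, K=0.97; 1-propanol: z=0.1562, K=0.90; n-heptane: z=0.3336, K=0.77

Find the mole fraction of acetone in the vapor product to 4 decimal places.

y_acetone = 0.1954

Rachford–Rice: g(V/F) = Σ zᵢ(Kᵢ−1)/(1+V/F(Kᵢ−1)) = 0.
Check two-phase: ΣzᵢKᵢ = 1.1087 > 1 and Σzᵢ/Kᵢ = 1.0421 > 1, so g(0) = 0.1087 > 0 and g(1) = -0.0421 < 0.
Newton–Raphson from V/F = 0.5:
  V/F = 0.5000: g = 0.00828, g' = -0.1280 → V/F = 0.5647
  V/F = 0.5647: g = 0.00032, g' = -0.1184 → V/F = 0.5674
Converged at V/F = 0.5674.
Compositions from xᵢ = zᵢ/(1+V/F(Kᵢ−1)), yᵢ = Kᵢxᵢ:
  acetone: x = 0.0794, y = 0.1954
  2-propanol: x = 0.3713, y = 0.3602
  1-propanol: x = 0.1656, y = 0.1490
  n-heptane: x = 0.3837, y = 0.2954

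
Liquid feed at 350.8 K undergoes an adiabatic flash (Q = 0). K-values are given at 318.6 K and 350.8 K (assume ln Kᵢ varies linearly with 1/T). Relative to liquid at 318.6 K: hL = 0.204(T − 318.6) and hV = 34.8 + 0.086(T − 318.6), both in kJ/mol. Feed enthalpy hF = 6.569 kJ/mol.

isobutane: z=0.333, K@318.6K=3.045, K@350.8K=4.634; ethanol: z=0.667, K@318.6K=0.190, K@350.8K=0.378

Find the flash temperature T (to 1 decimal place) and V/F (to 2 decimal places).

Adiabatic flash: solve Rachford–Rice at each trial T, then check hF = ψ·hV(T) + (1−ψ)·hL(T).
  T = 318.6 K: K = (3.045, 0.190), RR gives ψ = 0.085, H_out = 2.956 kJ/mol
  T = 350.8 K: K = (4.634, 0.378), RR gives ψ = 0.352, H_out = 17.476 kJ/mol
  T = 334.7 K: K = (3.795, 0.272), RR gives ψ = 0.219, H_out = 10.490 kJ/mol
  T = 326.6 K: K = (3.406, 0.228), RR gives ψ = 0.154, H_out = 6.856 kJ/mol
  T = 322.6 K: K = (3.223, 0.209), RR gives ψ = 0.121, H_out = 4.957 kJ/mol
  T = 324.6 K: K = (3.314, 0.218), RR gives ψ = 0.138, H_out = 5.918 kJ/mol
Linear interpolation between T = 324.6 (H_out = 5.918) and T = 326.6 (H_out = 6.856) on hF = 6.569 gives T ≈ 326.0 K, at which ψ = 0.15.

T = 326.0 K, V/F = 0.15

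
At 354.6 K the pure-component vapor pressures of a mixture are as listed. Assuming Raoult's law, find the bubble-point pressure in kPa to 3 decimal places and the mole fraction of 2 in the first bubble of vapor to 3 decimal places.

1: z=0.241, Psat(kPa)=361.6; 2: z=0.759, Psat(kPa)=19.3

Pbub = 101.794 kPa, y_2 = 0.144

At the bubble point ψ → 0, so ΣzᵢKᵢ = 1 with Kᵢ = Pᵢˢᵃᵗ/P ⇒ P = ΣzᵢPᵢˢᵃᵗ.
P = 0.241·361.6 + 0.759·19.3 = 101.794 kPa
yᵢ = zᵢPᵢˢᵃᵗ/P ⇒ y_2 = 0.759·19.3/101.794 = 0.144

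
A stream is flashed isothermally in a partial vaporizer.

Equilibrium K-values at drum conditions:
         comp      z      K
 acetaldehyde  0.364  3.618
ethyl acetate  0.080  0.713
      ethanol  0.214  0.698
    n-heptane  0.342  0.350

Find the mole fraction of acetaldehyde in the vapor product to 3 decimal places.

Rachford–Rice: g(ψ) = Σ zᵢ(Kᵢ−1)/(1+ψ(Kᵢ−1)) = 0.
Feasibility: ΣzᵢKᵢ = 1.643, Σzᵢ/Kᵢ = 1.497 — both > 1, two phases present.
Newton iteration, ψ⁰ = 0.47:
  ψ = 0.470: g = 0.0053, g' = -0.836 → ψ = 0.476
Converged at ψ = 0.476.
Compositions from xᵢ = zᵢ/(1+ψ(Kᵢ−1)), yᵢ = Kᵢxᵢ:
  acetaldehyde: x = 0.162, y = 0.586
  ethyl acetate: x = 0.093, y = 0.066
  ethanol: x = 0.250, y = 0.174
  n-heptane: x = 0.495, y = 0.173

y_acetaldehyde = 0.586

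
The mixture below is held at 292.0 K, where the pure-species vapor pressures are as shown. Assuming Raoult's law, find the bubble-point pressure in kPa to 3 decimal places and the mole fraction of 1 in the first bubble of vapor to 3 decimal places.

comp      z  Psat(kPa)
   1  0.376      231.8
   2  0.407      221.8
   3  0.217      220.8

Pbub = 225.343 kPa, y_1 = 0.387

At the bubble point ψ → 0, so ΣzᵢKᵢ = 1 with Kᵢ = Pᵢˢᵃᵗ/P ⇒ P = ΣzᵢPᵢˢᵃᵗ.
P = 0.376·231.8 + 0.407·221.8 + 0.217·220.8 = 225.343 kPa
yᵢ = zᵢPᵢˢᵃᵗ/P ⇒ y_1 = 0.376·231.8/225.343 = 0.387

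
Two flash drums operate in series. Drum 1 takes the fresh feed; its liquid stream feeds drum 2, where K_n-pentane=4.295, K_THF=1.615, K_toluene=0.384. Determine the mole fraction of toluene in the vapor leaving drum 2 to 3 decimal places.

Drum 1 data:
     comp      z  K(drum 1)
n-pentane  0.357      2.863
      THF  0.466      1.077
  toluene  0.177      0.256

Drum 1:
Rachford–Rice: g(ψ₁) = Σ zᵢ(Kᵢ−1)/(1+ψ₁(Kᵢ−1)) = 0.
Feasibility: ΣzᵢKᵢ = 1.569, Σzᵢ/Kᵢ = 1.249 — both > 1, two phases present.
Newton–Raphson from ψ₁ = 0.3:
  ψ₁ = 0.300: g = 0.2922, g' = -0.675 → ψ₁ = 0.733
  ψ₁ = 0.733: g = 0.0255, g' = -0.698 → ψ₁ = 0.769
  ψ₁ = 0.769: g = -0.0009, g' = -0.748 → ψ₁ = 0.768
Converged at ψ₁ = 0.768.
Drum-1 compositions:
  n-pentane: x = 0.147, y = 0.420
  THF: x = 0.440, y = 0.474
  toluene: x = 0.413, y = 0.106
Drum-2 feed = drum-1 liquid: z₂ = (0.1468, 0.4400, 0.4132).
Drum 2:
Rachford–Rice: g(ψ₂) = Σ zᵢ(Kᵢ−1)/(1+ψ₂(Kᵢ−1)) = 0.
g(0) = ΣzᵢKᵢ − 1 = 0.500 and g(1) = 1 − Σzᵢ/Kᵢ = -0.383, so a root lies in (0, 1).
Newton–Raphson from ψ₂ = 0.5:
  ψ₂ = 0.500: g = 0.0219, g' = -0.652 → ψ₂ = 0.534
Converged at ψ₂ = 0.534.
  n-pentane: x = 0.053, y = 0.229
  THF: x = 0.331, y = 0.535
  toluene: x = 0.615, y = 0.236

y_toluene (drum 2) = 0.236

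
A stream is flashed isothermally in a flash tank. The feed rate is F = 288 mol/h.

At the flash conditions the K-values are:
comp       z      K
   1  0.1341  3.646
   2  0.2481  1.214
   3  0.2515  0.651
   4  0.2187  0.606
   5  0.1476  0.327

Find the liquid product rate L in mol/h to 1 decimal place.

L = 239.9 mol/h

Newton iteration, ψ⁰ = 0.35:
  ψ = 0.3500: g = -0.09627, g' = -0.4627 → ψ = 0.1420
  ψ = 0.1420: g = 0.01601, g' = -0.6606 → ψ = 0.1662
  ψ = 0.1662: g = 0.00048, g' = -0.6217 → ψ = 0.1670
Converged at ψ = 0.1670.
Then V = ψ·F = 0.1670·288 = 48.1 mol/h and L = F − V = 239.9 mol/h.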